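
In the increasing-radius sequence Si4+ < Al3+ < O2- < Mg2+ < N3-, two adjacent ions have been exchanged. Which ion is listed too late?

Check each adjacent pair. O2- and Mg2+ are reversed: they are isoelectronic (10 e⁻) and Mg has more protons than O (12 vs 8), making Mg2+ smaller. No other neighbouring pair contradicts the periodic trends, so Mg2+ is the ion listed too late.

Mg2+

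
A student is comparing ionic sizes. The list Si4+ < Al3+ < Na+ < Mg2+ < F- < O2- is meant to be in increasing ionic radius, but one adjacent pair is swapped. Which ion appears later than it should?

Mg2+

Scanning neighbour by neighbour, only Na+/Mg2+ violates a trend: Mg2+ and Na+ share 10 electrons; the higher nuclear charge on Mg (Z=12) contracts it more, so Mg2+ < Na+. That makes Mg2+ the one sitting a position late relative to where it belongs.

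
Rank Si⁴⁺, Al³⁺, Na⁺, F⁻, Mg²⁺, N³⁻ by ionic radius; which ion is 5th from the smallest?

F⁻

Each ion has 10 electrons. The ranking follows nuclear charge in reverse — greater Z gives a smaller radius. Si⁴⁺ (Z=14), Al³⁺ (Z=13), Mg²⁺ (Z=12), Na⁺ (Z=11), F⁻ (Z=9), N³⁻ (Z=7).
So the order is Si⁴⁺ < Al³⁺ < Mg²⁺ < Na⁺ < F⁻ < N³⁻; the 5th-smallest ion is F⁻.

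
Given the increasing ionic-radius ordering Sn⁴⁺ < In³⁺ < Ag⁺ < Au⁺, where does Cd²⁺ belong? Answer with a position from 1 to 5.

Tabulating Z and e⁻: Sn⁴⁺: 46 e⁻, Z=50, In³⁺: 46 e⁻, Z=49, Cd²⁺: 46 e⁻, Z=48, Ag⁺: 46 e⁻, Z=47, Au⁺: 78 e⁻, Z=79. Sn⁴⁺ < In³⁺ (isoelectronic, higher Z=50 is smaller); In³⁺ < Cd²⁺ (both 46 e⁻, Z=49>48); Cd²⁺ < Ag⁺ (isoelectronic, higher Z=48 is smaller); Ag⁺ < Au⁺ (same group, 1 shell fewer).
With Cd²⁺ included the full order is Sn⁴⁺ < In³⁺ < Cd²⁺ < Ag⁺ < Au⁺, so it takes position 3.

3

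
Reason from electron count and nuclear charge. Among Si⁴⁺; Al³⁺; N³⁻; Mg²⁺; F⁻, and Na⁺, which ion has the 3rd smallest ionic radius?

Mg²⁺

All of these have 10 electrons (isoelectronic). With the same electron cloud, the ion with the most protons pulls it in tightest. Nuclear charges: Si⁴⁺ (Z=14), Al³⁺ (Z=13), Mg²⁺ (Z=12), Na⁺ (Z=11), F⁻ (Z=9), N³⁻ (Z=7). Highest Z is smallest.
So the order is Si⁴⁺ < Al³⁺ < Mg²⁺ < Na⁺ < F⁻ < N³⁻; the 3rd-smallest ion is Mg²⁺.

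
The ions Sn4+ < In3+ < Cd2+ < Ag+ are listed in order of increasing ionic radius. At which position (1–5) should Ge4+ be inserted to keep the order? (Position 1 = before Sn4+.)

1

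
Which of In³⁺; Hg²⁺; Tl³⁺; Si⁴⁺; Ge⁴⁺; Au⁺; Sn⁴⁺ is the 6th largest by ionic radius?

Ge⁴⁺

First list Z and electron count for each: Si⁴⁺ (Z=14, 10 e⁻), Ge⁴⁺ (Z=32, 28 e⁻), Sn⁴⁺ (Z=50, 46 e⁻), In³⁺ (Z=49, 46 e⁻), Tl³⁺ (Z=81, 78 e⁻), Hg²⁺ (Z=80, 78 e⁻), Au⁺ (Z=79, 78 e⁻). Si⁴⁺ < Ge⁴⁺ (same group, period 3 vs 4); Ge⁴⁺ < Sn⁴⁺ (same group, period 4 vs 5); Sn⁴⁺ < In³⁺ (isoelectronic, higher Z=50 is smaller); In³⁺ < Tl³⁺ (same group, period 5 vs 6); Tl³⁺ < Hg²⁺ (both 78 e⁻, Z=81>80); Hg²⁺ < Au⁺ (isoelectronic, higher Z=80 is smaller).
That gives Si⁴⁺ < Ge⁴⁺ < Sn⁴⁺ < In³⁺ < Tl³⁺ < Hg²⁺ < Au⁺. From the largest end, number 6 is Ge⁴⁺.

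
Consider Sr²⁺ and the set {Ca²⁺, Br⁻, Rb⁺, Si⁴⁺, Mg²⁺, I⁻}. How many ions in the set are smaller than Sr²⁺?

Tabulating Z and e⁻: Si⁴⁺ has 10 e⁻ (Z=14), Mg²⁺ has 10 e⁻ (Z=12), Ca²⁺ has 18 e⁻ (Z=20), Sr²⁺ has 36 e⁻ (Z=38), Rb⁺ has 36 e⁻ (Z=37), Br⁻ has 36 e⁻ (Z=35), I⁻ has 54 e⁻ (Z=53). Si⁴⁺ < Mg²⁺ (both 10 e⁻, Z=14>12); Mg²⁺ < Ca²⁺ (same group, 1 shell fewer); Ca²⁺ < Sr²⁺ (same group, period 4 vs 5); Sr²⁺ < Rb⁺ (isoelectronic, higher Z=38 is smaller); Rb⁺ < Br⁻ (both 36 e⁻, Z=37>35); Br⁻ < I⁻ (same group, period 4 vs 5).
Relative to Sr²⁺, the ions that are smaller are Si⁴⁺, Mg²⁺, Ca²⁺. So 3 are smaller.

3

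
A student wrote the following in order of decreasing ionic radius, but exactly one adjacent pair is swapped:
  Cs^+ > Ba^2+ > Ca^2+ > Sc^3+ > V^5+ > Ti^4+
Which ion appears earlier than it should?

Compare adjacent ions: they are isoelectronic (18 e⁻) and V has more protons than Ti (23 vs 22), making V^5+ smaller — yet in this decreasing list V^5+ sits before Ti^4+. Nothing else is reversed, so V^5+ should move one place to the right.

V^5+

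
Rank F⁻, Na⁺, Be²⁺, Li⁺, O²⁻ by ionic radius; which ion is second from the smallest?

Li⁺

Electron counts and nuclear charges: Be²⁺ (Z=4, 2 e⁻), Li⁺ (Z=3, 2 e⁻), Na⁺ (Z=11, 10 e⁻), F⁻ (Z=9, 10 e⁻), O²⁻ (Z=8, 10 e⁻). Be²⁺ < Li⁺ (both 2 e⁻, Z=4>3); Li⁺ < Na⁺ (same group, 1 shell fewer); Na⁺ < F⁻ (both 10 e⁻, Z=11>9); F⁻ < O²⁻ (isoelectronic, higher Z=9 is smaller).
That gives Be²⁺ < Li⁺ < Na⁺ < F⁻ < O²⁻. From the smallest end, number 2 is Li⁺.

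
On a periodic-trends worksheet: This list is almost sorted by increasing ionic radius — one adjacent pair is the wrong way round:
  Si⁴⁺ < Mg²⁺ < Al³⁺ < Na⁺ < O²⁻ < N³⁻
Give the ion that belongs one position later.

Compare adjacent ions: both have 10 electrons but Z(Al)=13 > Z(Mg)=12, so Al³⁺ should be the smaller of the two — yet in this increasing list Mg²⁺ sits before Al³⁺. Nothing else is reversed, so Mg²⁺ should move one place to the right.

Mg²⁺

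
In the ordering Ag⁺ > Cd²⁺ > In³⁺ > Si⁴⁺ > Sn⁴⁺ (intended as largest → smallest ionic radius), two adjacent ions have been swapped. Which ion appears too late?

Check each adjacent pair. Si⁴⁺ and Sn⁴⁺ are reversed: both in group 14 with the same charge; Si⁴⁺ (period 3) has the smaller radius. No other neighbouring pair contradicts the periodic trends, so Sn⁴⁺ is the ion listed too late.

Sn⁴⁺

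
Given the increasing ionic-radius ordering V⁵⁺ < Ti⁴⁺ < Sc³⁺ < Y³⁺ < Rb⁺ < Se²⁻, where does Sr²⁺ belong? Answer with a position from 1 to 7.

First list Z and electron count for each: V⁵⁺: 18 e⁻, Z=23, Ti⁴⁺: 18 e⁻, Z=22, Sc³⁺: 18 e⁻, Z=21, Y³⁺: 36 e⁻, Z=39, Sr²⁺: 36 e⁻, Z=38, Rb⁺: 36 e⁻, Z=37, Se²⁻: 36 e⁻, Z=34. V⁵⁺ < Ti⁴⁺ (isoelectronic, higher Z=23 is smaller); Ti⁴⁺ < Sc³⁺ (both 18 e⁻, Z=22>21); Sc³⁺ < Y³⁺ (same group, 1 shell fewer); Y³⁺ < Sr²⁺ (isoelectronic, higher Z=39 is smaller); Sr²⁺ < Rb⁺ (isoelectronic, higher Z=38 is smaller); Rb⁺ < Se²⁻ (isoelectronic, higher Z=37 is smaller).
Merged order: V⁵⁺ < Ti⁴⁺ < Sc³⁺ < Y³⁺ < Sr²⁺ < Rb⁺ < Se²⁻ — Sr²⁺ is number 5.

5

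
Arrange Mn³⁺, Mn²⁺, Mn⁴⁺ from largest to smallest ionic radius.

Mn²⁺ > Mn³⁺ > Mn⁴⁺

These are all Mn ions. Removing more electrons (higher positive charge) pulls the remaining electrons in closer, so Mn⁴⁺ is smallest and Mn²⁺ is largest.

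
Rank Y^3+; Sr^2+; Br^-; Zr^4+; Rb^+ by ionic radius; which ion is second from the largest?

These species are isoelectronic with 36 electrons. The only difference is the number of protons: Zr^4+ (Z=40), Y^3+ (Z=39), Sr^2+ (Z=38), Rb^+ (Z=37), Br^- (Z=35). The strongest nuclear pull (Zr^4+) gives the smallest ion.
That gives Zr^4+ < Y^3+ < Sr^2+ < Rb^+ < Br^-. From the largest end, number 2 is Rb^+.

Rb^+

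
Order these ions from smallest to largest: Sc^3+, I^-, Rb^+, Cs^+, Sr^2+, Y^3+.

First list Z and electron count for each: Sc^3+: 18 e⁻, Z=21, Y^3+: 36 e⁻, Z=39, Sr^2+: 36 e⁻, Z=38, Rb^+: 36 e⁻, Z=37, Cs^+: 54 e⁻, Z=55, I^-: 54 e⁻, Z=53. Sc^3+ < Y^3+ (same group, period 4 vs 5); Y^3+ < Sr^2+ (isoelectronic, higher Z=39 is smaller); Sr^2+ < Rb^+ (isoelectronic, higher Z=38 is smaller); Rb^+ < Cs^+ (same group, 1 shell fewer); Cs^+ < I^- (isoelectronic, higher Z=55 is smaller).

Sc^3+ < Y^3+ < Sr^2+ < Rb^+ < Cs^+ < I^-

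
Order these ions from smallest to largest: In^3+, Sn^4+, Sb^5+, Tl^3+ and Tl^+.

Sb^5+ < Sn^4+ < In^3+ < Tl^3+ < Tl^+

Sb^5+ (Z=51, 46 e⁻), Sn^4+ (Z=50, 46 e⁻), In^3+ (Z=49, 46 e⁻), Tl^3+ (Z=81, 78 e⁻), Tl^+ (Z=81, 80 e⁻). Sb^5+ < Sn^4+ (both 46 e⁻, Z=51>50); Sn^4+ < In^3+ (isoelectronic, higher Z=50 is smaller); In^3+ < Tl^3+ (same group, period 5 vs 6); Tl^3+ < Tl^+ (higher charge on the same element).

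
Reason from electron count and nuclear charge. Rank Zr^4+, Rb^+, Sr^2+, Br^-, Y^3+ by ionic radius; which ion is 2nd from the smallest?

Y^3+

Isoelectronic series (36 e⁻ each). Size is set by nuclear charge: more protons means a smaller ion. Zr^4+ (Z=40), Y^3+ (Z=39), Sr^2+ (Z=38), Rb^+ (Z=37), Br^- (Z=35).
So the order is Zr^4+ < Y^3+ < Sr^2+ < Rb^+ < Br^-; the 2nd-smallest ion is Y^3+.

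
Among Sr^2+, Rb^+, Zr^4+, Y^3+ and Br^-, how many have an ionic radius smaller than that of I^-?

5

Electron counts and nuclear charges: Zr^4+ (Z=40, 36 e⁻), Y^3+ (Z=39, 36 e⁻), Sr^2+ (Z=38, 36 e⁻), Rb^+ (Z=37, 36 e⁻), Br^- (Z=35, 36 e⁻), I^- (Z=53, 54 e⁻). Zr^4+ < Y^3+ (isoelectronic, higher Z=40 is smaller); Y^3+ < Sr^2+ (both 36 e⁻, Z=39>38); Sr^2+ < Rb^+ (isoelectronic, higher Z=38 is smaller); Rb^+ < Br^- (isoelectronic, higher Z=37 is smaller); Br^- < I^- (same group, period 4 vs 5).
Relative to I^-, the ions that are smaller are Zr^4+, Y^3+, Sr^2+, Rb^+, Br^-. So 5 are smaller.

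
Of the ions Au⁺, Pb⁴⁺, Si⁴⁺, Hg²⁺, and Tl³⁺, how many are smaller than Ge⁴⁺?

1

Electron counts and nuclear charges: Si⁴⁺ (Z=14, 10 e⁻), Ge⁴⁺ (Z=32, 28 e⁻), Pb⁴⁺ (Z=82, 78 e⁻), Tl³⁺ (Z=81, 78 e⁻), Hg²⁺ (Z=80, 78 e⁻), Au⁺ (Z=79, 78 e⁻). Si⁴⁺ < Ge⁴⁺ (same group, period 3 vs 4); Ge⁴⁺ < Pb⁴⁺ (same group, period 4 vs 6); Pb⁴⁺ < Tl³⁺ (isoelectronic, higher Z=82 is smaller); Tl³⁺ < Hg²⁺ (isoelectronic, higher Z=81 is smaller); Hg²⁺ < Au⁺ (isoelectronic, higher Z=80 is smaller).
Relative to Ge⁴⁺, the ions that are smaller are Si⁴⁺. So 1 is smaller.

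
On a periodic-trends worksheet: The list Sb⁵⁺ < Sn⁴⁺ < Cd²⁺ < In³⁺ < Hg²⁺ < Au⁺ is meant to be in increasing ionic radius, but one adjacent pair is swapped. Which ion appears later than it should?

In³⁺

Compare adjacent ions: In³⁺ and Cd²⁺ share 46 electrons; the higher nuclear charge on In (Z=49) contracts it more, so In³⁺ < Cd²⁺ — yet in this increasing list Cd²⁺ sits before In³⁺. Nothing else is reversed, so In³⁺ should move one place to the left.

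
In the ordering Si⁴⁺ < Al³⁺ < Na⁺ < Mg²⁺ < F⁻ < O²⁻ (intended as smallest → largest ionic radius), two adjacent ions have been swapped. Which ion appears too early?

Na⁺

Compare adjacent ions: Mg²⁺ and Na⁺ share 10 electrons; the higher nuclear charge on Mg (Z=12) contracts it more, so Mg²⁺ < Na⁺ — yet in this increasing list Na⁺ sits before Mg²⁺. Nothing else is reversed, so Na⁺ should move one place to the right.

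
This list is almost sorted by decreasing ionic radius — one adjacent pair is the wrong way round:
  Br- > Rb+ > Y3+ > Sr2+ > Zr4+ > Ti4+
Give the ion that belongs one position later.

Y3+

The pair Y3+, Sr2+ is the wrong way round — Y3+ and Sr2+ share 36 electrons; the higher nuclear charge on Y (Z=39) contracts it more, so Y3+ < Sr2+. All other adjacent pairs agree with periodic trends, so Y3+ is the misplaced ion.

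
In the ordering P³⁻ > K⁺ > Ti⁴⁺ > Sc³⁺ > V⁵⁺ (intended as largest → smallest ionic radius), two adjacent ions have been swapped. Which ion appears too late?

Sc³⁺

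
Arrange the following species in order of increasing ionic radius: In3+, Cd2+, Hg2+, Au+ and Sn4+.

Sn4+ < In3+ < Cd2+ < Hg2+ < Au+

Electron counts and nuclear charges: Sn4+ (Z=50, 46 e⁻), In3+ (Z=49, 46 e⁻), Cd2+ (Z=48, 46 e⁻), Hg2+ (Z=80, 78 e⁻), Au+ (Z=79, 78 e⁻). Sn4+ < In3+ (isoelectronic, higher Z=50 is smaller); In3+ < Cd2+ (isoelectronic, higher Z=49 is smaller); Cd2+ < Hg2+ (same group, 1 shell fewer); Hg2+ < Au+ (isoelectronic, higher Z=80 is smaller).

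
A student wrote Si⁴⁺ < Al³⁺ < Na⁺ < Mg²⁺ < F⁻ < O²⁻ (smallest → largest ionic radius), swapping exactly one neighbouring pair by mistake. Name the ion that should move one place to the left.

Check each adjacent pair. Na⁺ and Mg²⁺ are reversed: they are isoelectronic (10 e⁻) and Mg has more protons than Na (12 vs 11), making Mg²⁺ smaller. No other neighbouring pair contradicts the periodic trends, so Mg²⁺ is the ion listed too late.

Mg²⁺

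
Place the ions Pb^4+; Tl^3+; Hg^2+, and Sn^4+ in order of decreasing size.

Hg^2+ > Tl^3+ > Pb^4+ > Sn^4+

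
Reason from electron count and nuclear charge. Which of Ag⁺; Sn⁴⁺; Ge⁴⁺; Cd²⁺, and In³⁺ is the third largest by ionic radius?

Ge⁴⁺: 28 e⁻, Z=32, Sn⁴⁺: 46 e⁻, Z=50, In³⁺: 46 e⁻, Z=49, Cd²⁺: 46 e⁻, Z=48, Ag⁺: 46 e⁻, Z=47. Ge⁴⁺ < Sn⁴⁺ (same group, 1 shell fewer); Sn⁴⁺ < In³⁺ (isoelectronic, higher Z=50 is smaller); In³⁺ < Cd²⁺ (isoelectronic, higher Z=49 is smaller); Cd²⁺ < Ag⁺ (both 46 e⁻, Z=48>47).
Full ascending order: Ge⁴⁺ < Sn⁴⁺ < In³⁺ < Cd²⁺ < Ag⁺. Counting from the largest, position 3 is In³⁺.

In³⁺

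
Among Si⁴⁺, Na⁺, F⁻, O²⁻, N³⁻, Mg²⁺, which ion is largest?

N³⁻

Isoelectronic series (10 e⁻ each). Size is set by nuclear charge: more protons means a smaller ion. Si⁴⁺ (Z=14), Mg²⁺ (Z=12), Na⁺ (Z=11), F⁻ (Z=9), O²⁻ (Z=8), N³⁻ (Z=7).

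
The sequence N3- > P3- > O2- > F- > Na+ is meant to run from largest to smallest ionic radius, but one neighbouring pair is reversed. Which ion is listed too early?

N3-

Check each adjacent pair. N3- and P3- are reversed: same group and charge — period 2 sits above period 3, so N3- is smaller. No other neighbouring pair contradicts the periodic trends, so N3- is the ion listed too early.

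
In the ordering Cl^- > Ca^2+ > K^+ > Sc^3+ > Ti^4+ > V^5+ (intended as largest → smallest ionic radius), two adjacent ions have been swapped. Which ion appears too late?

Compare adjacent ions: both have 18 electrons but Z(Ca)=20 > Z(K)=19, so Ca^2+ should be the smaller of the two — yet in this decreasing list Ca^2+ sits before K^+. Nothing else is reversed, so K^+ should move one place to the left.

K^+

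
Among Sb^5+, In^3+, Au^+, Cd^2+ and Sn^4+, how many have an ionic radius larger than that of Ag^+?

1

Tabulating Z and e⁻: Sb^5+: 46 e⁻, Z=51, Sn^4+: 46 e⁻, Z=50, In^3+: 46 e⁻, Z=49, Cd^2+: 46 e⁻, Z=48, Ag^+: 46 e⁻, Z=47, Au^+: 78 e⁻, Z=79. Sb^5+ < Sn^4+ (both 46 e⁻, Z=51>50); Sn^4+ < In^3+ (isoelectronic, higher Z=50 is smaller); In^3+ < Cd^2+ (both 46 e⁻, Z=49>48); Cd^2+ < Ag^+ (both 46 e⁻, Z=48>47); Ag^+ < Au^+ (same group, 1 shell fewer).
Relative to Ag^+, the ions that are larger are Au^+. That's 1.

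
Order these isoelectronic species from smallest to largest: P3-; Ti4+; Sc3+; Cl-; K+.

Ti4+ < Sc3+ < K+ < Cl- < P3-

Each ion has 18 electrons. The ranking follows nuclear charge in reverse — greater Z gives a smaller radius. Ti4+ (Z=22), Sc3+ (Z=21), K+ (Z=19), Cl- (Z=17), P3- (Z=15).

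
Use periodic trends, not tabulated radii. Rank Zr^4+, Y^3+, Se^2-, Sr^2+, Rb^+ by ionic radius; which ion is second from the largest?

Rb^+

All of these have 36 electrons (isoelectronic). With the same electron cloud, the ion with the most protons pulls it in tightest. Nuclear charges: Zr^4+ (Z=40), Y^3+ (Z=39), Sr^2+ (Z=38), Rb^+ (Z=37), Se^2- (Z=34). Highest Z is smallest.
Ordering: Zr^4+ < Y^3+ < Sr^2+ < Rb^+ < Se^2-. The second largest is Rb^+.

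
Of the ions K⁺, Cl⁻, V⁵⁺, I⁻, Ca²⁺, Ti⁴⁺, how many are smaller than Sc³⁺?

2

V⁵⁺: 18 e⁻, Z=23, Ti⁴⁺: 18 e⁻, Z=22, Sc³⁺: 18 e⁻, Z=21, Ca²⁺: 18 e⁻, Z=20, K⁺: 18 e⁻, Z=19, Cl⁻: 18 e⁻, Z=17, I⁻: 54 e⁻, Z=53. V⁵⁺ < Ti⁴⁺ (both 18 e⁻, Z=23>22); Ti⁴⁺ < Sc³⁺ (both 18 e⁻, Z=22>21); Sc³⁺ < Ca²⁺ (both 18 e⁻, Z=21>20); Ca²⁺ < K⁺ (both 18 e⁻, Z=20>19); K⁺ < Cl⁻ (both 18 e⁻, Z=19>17); Cl⁻ < I⁻ (same group, 2 shells fewer).
Ordering all of them (including Sc³⁺) by radius gives V⁵⁺ < Ti⁴⁺ < Sc³⁺ < Ca²⁺ < K⁺ < Cl⁻ < I⁻. So 2 are smaller.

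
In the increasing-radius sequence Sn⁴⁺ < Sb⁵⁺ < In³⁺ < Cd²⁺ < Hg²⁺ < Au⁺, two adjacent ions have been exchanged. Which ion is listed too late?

Sb⁵⁺

Check each adjacent pair. Sn⁴⁺ and Sb⁵⁺ are reversed: they are isoelectronic (46 e⁻) and Sb has more protons than Sn (51 vs 50), making Sb⁵⁺ smaller. No other neighbouring pair contradicts the periodic trends, so Sb⁵⁺ is the ion listed too late.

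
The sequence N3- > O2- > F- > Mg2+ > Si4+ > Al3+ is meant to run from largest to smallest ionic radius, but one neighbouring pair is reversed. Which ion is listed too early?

Si4+

Check each adjacent pair. Si4+ and Al3+ are reversed: Si4+ and Al3+ share 10 electrons; the higher nuclear charge on Si (Z=14) contracts it more, so Si4+ < Al3+. No other neighbouring pair contradicts the periodic trends, so Si4+ is the ion listed too early.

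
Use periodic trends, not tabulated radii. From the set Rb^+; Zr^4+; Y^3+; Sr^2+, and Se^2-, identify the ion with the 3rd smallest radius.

All of these have 36 electrons (isoelectronic). With the same electron cloud, the ion with the most protons pulls it in tightest. Nuclear charges: Zr^4+ (Z=40), Y^3+ (Z=39), Sr^2+ (Z=38), Rb^+ (Z=37), Se^2- (Z=34). Highest Z is smallest.
That gives Zr^4+ < Y^3+ < Sr^2+ < Rb^+ < Se^2-. From the smallest end, number 3 is Sr^2+.

Sr^2+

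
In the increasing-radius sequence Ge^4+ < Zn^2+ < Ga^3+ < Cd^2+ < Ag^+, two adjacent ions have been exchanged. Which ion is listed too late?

Ga^3+

Scanning neighbour by neighbour, only Zn^2+/Ga^3+ violates a trend: they are isoelectronic (28 e⁻) and Ga has more protons than Zn (31 vs 30), making Ga^3+ smaller. That makes Ga^3+ the one sitting a position late relative to where it belongs.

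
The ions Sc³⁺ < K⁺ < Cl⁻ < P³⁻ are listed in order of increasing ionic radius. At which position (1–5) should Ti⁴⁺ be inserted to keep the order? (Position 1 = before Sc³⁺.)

1

Isoelectronic series (18 e⁻ each). Size is set by nuclear charge: more protons means a smaller ion. Ti⁴⁺ (Z=22), Sc³⁺ (Z=21), K⁺ (Z=19), Cl⁻ (Z=17), P³⁻ (Z=15).
The complete sequence is Ti⁴⁺ < Sc³⁺ < K⁺ < Cl⁻ < P³⁻. Ti⁴⁺ sits at position 1.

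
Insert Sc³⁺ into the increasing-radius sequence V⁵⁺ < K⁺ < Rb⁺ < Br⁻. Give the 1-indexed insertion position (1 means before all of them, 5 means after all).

2

Tabulating Z and e⁻: V⁵⁺: 18 e⁻, Z=23, Sc³⁺: 18 e⁻, Z=21, K⁺: 18 e⁻, Z=19, Rb⁺: 36 e⁻, Z=37, Br⁻: 36 e⁻, Z=35. V⁵⁺ < Sc³⁺ (both 18 e⁻, Z=23>21); Sc³⁺ < K⁺ (isoelectronic, higher Z=21 is smaller); K⁺ < Rb⁺ (same group, period 4 vs 5); Rb⁺ < Br⁻ (both 36 e⁻, Z=37>35).
The complete sequence is V⁵⁺ < Sc³⁺ < K⁺ < Rb⁺ < Br⁻. Sc³⁺ sits at position 2.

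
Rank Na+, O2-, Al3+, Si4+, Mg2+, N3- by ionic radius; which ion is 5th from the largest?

These species are isoelectronic with 10 electrons. The only difference is the number of protons: Si4+ (Z=14), Al3+ (Z=13), Mg2+ (Z=12), Na+ (Z=11), O2- (Z=8), N3- (Z=7). The strongest nuclear pull (Si4+) gives the smallest ion.
So the order is Si4+ < Al3+ < Mg2+ < Na+ < O2- < N3-; the 5th-largest ion is Al3+.

Al3+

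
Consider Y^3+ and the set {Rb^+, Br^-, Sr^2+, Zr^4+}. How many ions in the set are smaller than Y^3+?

These species are isoelectronic with 36 electrons. The only difference is the number of protons: Zr^4+ (Z=40), Y^3+ (Z=39), Sr^2+ (Z=38), Rb^+ (Z=37), Br^- (Z=35). The strongest nuclear pull (Zr^4+) gives the smallest ion.
Placing each against Y^3+: smaller — Zr^4+; larger — Sr^2+, Rb^+, Br^-. Count: 1.

1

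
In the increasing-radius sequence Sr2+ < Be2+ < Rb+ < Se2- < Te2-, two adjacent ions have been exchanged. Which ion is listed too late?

Compare adjacent ions: same group and charge — period 2 sits above period 5, so Be2+ is smaller — yet in this increasing list Sr2+ sits before Be2+. Nothing else is reversed, so Be2+ should move one place to the left.

Be2+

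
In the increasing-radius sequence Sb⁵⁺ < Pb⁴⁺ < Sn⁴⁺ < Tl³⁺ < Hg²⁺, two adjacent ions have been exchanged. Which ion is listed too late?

Sn⁴⁺

The pair Pb⁴⁺, Sn⁴⁺ is the wrong way round — same group and charge — period 5 sits above period 6, so Sn⁴⁺ is smaller. All other adjacent pairs agree with periodic trends, so Sn⁴⁺ is the misplaced ion.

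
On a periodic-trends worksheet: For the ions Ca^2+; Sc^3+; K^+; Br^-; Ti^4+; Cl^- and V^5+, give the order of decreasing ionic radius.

Br^- > Cl^- > K^+ > Ca^2+ > Sc^3+ > Ti^4+ > V^5+

Electron counts and nuclear charges: V^5+ has 18 e⁻ (Z=23), Ti^4+ has 18 e⁻ (Z=22), Sc^3+ has 18 e⁻ (Z=21), Ca^2+ has 18 e⁻ (Z=20), K^+ has 18 e⁻ (Z=19), Cl^- has 18 e⁻ (Z=17), Br^- has 36 e⁻ (Z=35). V^5+ < Ti^4+ (isoelectronic, higher Z=23 is smaller); Ti^4+ < Sc^3+ (isoelectronic, higher Z=22 is smaller); Sc^3+ < Ca^2+ (both 18 e⁻, Z=21>20); Ca^2+ < K^+ (both 18 e⁻, Z=20>19); K^+ < Cl^- (isoelectronic, higher Z=19 is smaller); Cl^- < Br^- (same group, 1 shell fewer).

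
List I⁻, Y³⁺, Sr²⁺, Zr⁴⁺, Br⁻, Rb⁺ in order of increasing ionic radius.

Zr⁴⁺ < Y³⁺ < Sr²⁺ < Rb⁺ < Br⁻ < I⁻

Zr⁴⁺: 36 e⁻, Z=40, Y³⁺: 36 e⁻, Z=39, Sr²⁺: 36 e⁻, Z=38, Rb⁺: 36 e⁻, Z=37, Br⁻: 36 e⁻, Z=35, I⁻: 54 e⁻, Z=53. Zr⁴⁺ < Y³⁺ (isoelectronic, higher Z=40 is smaller); Y³⁺ < Sr²⁺ (both 36 e⁻, Z=39>38); Sr²⁺ < Rb⁺ (isoelectronic, higher Z=38 is smaller); Rb⁺ < Br⁻ (isoelectronic, higher Z=37 is smaller); Br⁻ < I⁻ (same group, period 4 vs 5).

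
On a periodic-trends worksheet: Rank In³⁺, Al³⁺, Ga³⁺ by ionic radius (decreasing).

In³⁺ > Ga³⁺ > Al³⁺

All are in the same group with charge +3. Radius grows down the group as n (the outermost shell) increases.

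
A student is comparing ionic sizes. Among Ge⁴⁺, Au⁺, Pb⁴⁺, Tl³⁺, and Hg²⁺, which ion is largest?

Work out protons and electrons: Ge⁴⁺ (Z=32, 28 e⁻), Pb⁴⁺ (Z=82, 78 e⁻), Tl³⁺ (Z=81, 78 e⁻), Hg²⁺ (Z=80, 78 e⁻), Au⁺ (Z=79, 78 e⁻). Ge⁴⁺ < Pb⁴⁺ (same group, 2 shells fewer); Pb⁴⁺ < Tl³⁺ (isoelectronic, higher Z=82 is smaller); Tl³⁺ < Hg²⁺ (isoelectronic, higher Z=81 is smaller); Hg²⁺ < Au⁺ (isoelectronic, higher Z=80 is smaller).

Au⁺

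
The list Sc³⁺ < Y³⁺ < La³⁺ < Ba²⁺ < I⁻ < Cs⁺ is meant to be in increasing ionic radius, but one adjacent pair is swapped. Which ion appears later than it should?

Cs⁺

Scanning neighbour by neighbour, only I⁻/Cs⁺ violates a trend: both have 54 electrons but Z(Cs)=55 > Z(I)=53, so Cs⁺ should be the smaller of the two. That makes Cs⁺ the one sitting a position late relative to where it belongs.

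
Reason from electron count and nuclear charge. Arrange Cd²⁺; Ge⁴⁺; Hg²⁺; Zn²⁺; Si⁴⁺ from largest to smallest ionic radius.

Tabulating Z and e⁻: Si⁴⁺: 10 e⁻, Z=14, Ge⁴⁺: 28 e⁻, Z=32, Zn²⁺: 28 e⁻, Z=30, Cd²⁺: 46 e⁻, Z=48, Hg²⁺: 78 e⁻, Z=80. Si⁴⁺ < Ge⁴⁺ (same group, 1 shell fewer); Ge⁴⁺ < Zn²⁺ (isoelectronic, higher Z=32 is smaller); Zn²⁺ < Cd²⁺ (same group, 1 shell fewer); Cd²⁺ < Hg²⁺ (same group, 1 shell fewer).

Hg²⁺ > Cd²⁺ > Zn²⁺ > Ge⁴⁺ > Si⁴⁺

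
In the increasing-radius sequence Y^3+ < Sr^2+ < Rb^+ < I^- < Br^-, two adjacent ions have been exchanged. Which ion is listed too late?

Br^-

Compare adjacent ions: same group and charge — period 4 sits above period 5, so Br^- is smaller — yet in this increasing list I^- sits before Br^-. Nothing else is reversed, so Br^- should move one place to the left.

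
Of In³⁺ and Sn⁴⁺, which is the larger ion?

Each ion has 46 electrons. The ranking follows nuclear charge in reverse — greater Z gives a smaller radius. Sn⁴⁺ (Z=50), In³⁺ (Z=49).

In³⁺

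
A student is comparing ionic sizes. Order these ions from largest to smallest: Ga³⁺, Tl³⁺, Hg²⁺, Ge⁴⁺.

Hg²⁺ > Tl³⁺ > Ga³⁺ > Ge⁴⁺

Electron counts and nuclear charges: Ge⁴⁺ has 28 e⁻ (Z=32), Ga³⁺ has 28 e⁻ (Z=31), Tl³⁺ has 78 e⁻ (Z=81), Hg²⁺ has 78 e⁻ (Z=80). Ge⁴⁺ < Ga³⁺ (isoelectronic, higher Z=32 is smaller); Ga³⁺ < Tl³⁺ (same group, 2 shells fewer); Tl³⁺ < Hg²⁺ (both 78 e⁻, Z=81>80).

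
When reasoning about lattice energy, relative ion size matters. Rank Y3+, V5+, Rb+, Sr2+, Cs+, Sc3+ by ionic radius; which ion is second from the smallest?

Work out protons and electrons: V5+: 18 e⁻, Z=23, Sc3+: 18 e⁻, Z=21, Y3+: 36 e⁻, Z=39, Sr2+: 36 e⁻, Z=38, Rb+: 36 e⁻, Z=37, Cs+: 54 e⁻, Z=55. V5+ < Sc3+ (both 18 e⁻, Z=23>21); Sc3+ < Y3+ (same group, 1 shell fewer); Y3+ < Sr2+ (isoelectronic, higher Z=39 is smaller); Sr2+ < Rb+ (both 36 e⁻, Z=38>37); Rb+ < Cs+ (same group, period 5 vs 6).
So the order is V5+ < Sc3+ < Y3+ < Sr2+ < Rb+ < Cs+; the 2nd-smallest ion is Sc3+.

Sc3+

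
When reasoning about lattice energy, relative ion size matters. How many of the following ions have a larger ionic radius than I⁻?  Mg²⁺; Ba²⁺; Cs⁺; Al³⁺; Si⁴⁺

0

Electron counts and nuclear charges: Si⁴⁺: 10 e⁻, Z=14, Al³⁺: 10 e⁻, Z=13, Mg²⁺: 10 e⁻, Z=12, Ba²⁺: 54 e⁻, Z=56, Cs⁺: 54 e⁻, Z=55, I⁻: 54 e⁻, Z=53. Si⁴⁺ < Al³⁺ (isoelectronic, higher Z=14 is smaller); Al³⁺ < Mg²⁺ (both 10 e⁻, Z=13>12); Mg²⁺ < Ba²⁺ (same group, 3 shells fewer); Ba²⁺ < Cs⁺ (isoelectronic, higher Z=56 is smaller); Cs⁺ < I⁻ (isoelectronic, higher Z=55 is smaller).
Relative to I⁻, the ions that are larger are none. Count: 0.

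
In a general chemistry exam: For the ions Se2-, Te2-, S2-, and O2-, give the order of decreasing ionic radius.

These ions sit in one column with identical charge. Each step down the periodic table adds a principal shell, increasing the radius.

Te2- > Se2- > S2- > O2-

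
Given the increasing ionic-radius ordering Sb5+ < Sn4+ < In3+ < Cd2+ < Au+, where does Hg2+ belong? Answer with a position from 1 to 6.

Sb5+ (Z=51, 46 e⁻), Sn4+ (Z=50, 46 e⁻), In3+ (Z=49, 46 e⁻), Cd2+ (Z=48, 46 e⁻), Hg2+ (Z=80, 78 e⁻), Au+ (Z=79, 78 e⁻). Sb5+ < Sn4+ (both 46 e⁻, Z=51>50); Sn4+ < In3+ (isoelectronic, higher Z=50 is smaller); In3+ < Cd2+ (both 46 e⁻, Z=49>48); Cd2+ < Hg2+ (same group, period 5 vs 6); Hg2+ < Au+ (both 78 e⁻, Z=80>79).
Merged order: Sb5+ < Sn4+ < In3+ < Cd2+ < Hg2+ < Au+ — Hg2+ is number 5.

5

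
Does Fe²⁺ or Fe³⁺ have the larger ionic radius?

Fe²⁺

These are all Fe ions. Removing more electrons (higher positive charge) pulls the remaining electrons in closer, so Fe³⁺ is smallest and Fe²⁺ is largest.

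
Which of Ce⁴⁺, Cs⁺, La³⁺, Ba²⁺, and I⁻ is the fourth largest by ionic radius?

La³⁺

These species are isoelectronic with 54 electrons. The only difference is the number of protons: Ce⁴⁺ (Z=58), La³⁺ (Z=57), Ba²⁺ (Z=56), Cs⁺ (Z=55), I⁻ (Z=53). The strongest nuclear pull (Ce⁴⁺) gives the smallest ion.
Full ascending order: Ce⁴⁺ < La³⁺ < Ba²⁺ < Cs⁺ < I⁻. Counting from the largest, position 4 is La³⁺.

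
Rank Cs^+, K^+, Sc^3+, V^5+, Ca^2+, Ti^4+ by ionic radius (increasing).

V^5+ < Ti^4+ < Sc^3+ < Ca^2+ < K^+ < Cs^+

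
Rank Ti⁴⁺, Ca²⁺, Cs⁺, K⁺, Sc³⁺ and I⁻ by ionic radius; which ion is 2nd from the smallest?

First list Z and electron count for each: Ti⁴⁺ has 18 e⁻ (Z=22), Sc³⁺ has 18 e⁻ (Z=21), Ca²⁺ has 18 e⁻ (Z=20), K⁺ has 18 e⁻ (Z=19), Cs⁺ has 54 e⁻ (Z=55), I⁻ has 54 e⁻ (Z=53). Ti⁴⁺ < Sc³⁺ (isoelectronic, higher Z=22 is smaller); Sc³⁺ < Ca²⁺ (isoelectronic, higher Z=21 is smaller); Ca²⁺ < K⁺ (isoelectronic, higher Z=20 is smaller); K⁺ < Cs⁺ (same group, 2 shells fewer); Cs⁺ < I⁻ (both 54 e⁻, Z=55>53).
So the order is Ti⁴⁺ < Sc³⁺ < Ca²⁺ < K⁺ < Cs⁺ < I⁻; the 2nd-smallest ion is Sc³⁺.

Sc³⁺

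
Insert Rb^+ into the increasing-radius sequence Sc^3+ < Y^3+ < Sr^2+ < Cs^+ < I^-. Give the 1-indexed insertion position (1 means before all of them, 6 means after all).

First list Z and electron count for each: Sc^3+ has 18 e⁻ (Z=21), Y^3+ has 36 e⁻ (Z=39), Sr^2+ has 36 e⁻ (Z=38), Rb^+ has 36 e⁻ (Z=37), Cs^+ has 54 e⁻ (Z=55), I^- has 54 e⁻ (Z=53). Sc^3+ < Y^3+ (same group, period 4 vs 5); Y^3+ < Sr^2+ (isoelectronic, higher Z=39 is smaller); Sr^2+ < Rb^+ (isoelectronic, higher Z=38 is smaller); Rb^+ < Cs^+ (same group, 1 shell fewer); Cs^+ < I^- (both 54 e⁻, Z=55>53).
With Rb^+ included the full order is Sc^3+ < Y^3+ < Sr^2+ < Rb^+ < Cs^+ < I^-, so it takes position 4.

4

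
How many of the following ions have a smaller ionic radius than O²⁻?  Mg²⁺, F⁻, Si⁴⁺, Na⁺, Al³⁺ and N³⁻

Isoelectronic series (10 e⁻ each). Size is set by nuclear charge: more protons means a smaller ion. Si⁴⁺ (Z=14), Al³⁺ (Z=13), Mg²⁺ (Z=12), Na⁺ (Z=11), F⁻ (Z=9), O²⁻ (Z=8), N³⁻ (Z=7).
Overall: Si⁴⁺ < Al³⁺ < Mg²⁺ < Na⁺ < F⁻ < O²⁻ < N³⁻. O²⁻ has 5 below it and 1 above. So 5 are smaller.

5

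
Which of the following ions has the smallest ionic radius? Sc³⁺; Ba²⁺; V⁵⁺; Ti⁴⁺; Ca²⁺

V⁵⁺ (Z=23, 18 e⁻), Ti⁴⁺ (Z=22, 18 e⁻), Sc³⁺ (Z=21, 18 e⁻), Ca²⁺ (Z=20, 18 e⁻), Ba²⁺ (Z=56, 54 e⁻). V⁵⁺ < Ti⁴⁺ (both 18 e⁻, Z=23>22); Ti⁴⁺ < Sc³⁺ (both 18 e⁻, Z=22>21); Sc³⁺ < Ca²⁺ (isoelectronic, higher Z=21 is smaller); Ca²⁺ < Ba²⁺ (same group, 2 shells fewer).

V⁵⁺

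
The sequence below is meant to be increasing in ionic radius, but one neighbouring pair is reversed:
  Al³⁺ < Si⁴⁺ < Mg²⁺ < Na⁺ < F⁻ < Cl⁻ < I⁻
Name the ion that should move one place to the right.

Scanning neighbour by neighbour, only Al³⁺/Si⁴⁺ violates a trend: both have 10 electrons but Z(Si)=14 > Z(Al)=13, so Si⁴⁺ should be the smaller of the two. That makes Al³⁺ the one sitting a position early relative to where it belongs.

Al³⁺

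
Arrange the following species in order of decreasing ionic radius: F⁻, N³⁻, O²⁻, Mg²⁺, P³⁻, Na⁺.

P³⁻ > N³⁻ > O²⁻ > F⁻ > Na⁺ > Mg²⁺

Tabulating Z and e⁻: Mg²⁺ has 10 e⁻ (Z=12), Na⁺ has 10 e⁻ (Z=11), F⁻ has 10 e⁻ (Z=9), O²⁻ has 10 e⁻ (Z=8), N³⁻ has 10 e⁻ (Z=7), P³⁻ has 18 e⁻ (Z=15). Mg²⁺ < Na⁺ (both 10 e⁻, Z=12>11); Na⁺ < F⁻ (isoelectronic, higher Z=11 is smaller); F⁻ < O²⁻ (both 10 e⁻, Z=9>8); O²⁻ < N³⁻ (isoelectronic, higher Z=8 is smaller); N³⁻ < P³⁻ (same group, period 2 vs 3).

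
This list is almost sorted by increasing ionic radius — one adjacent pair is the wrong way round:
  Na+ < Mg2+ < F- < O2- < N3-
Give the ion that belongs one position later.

Check each adjacent pair. Na+ and Mg2+ are reversed: both have 10 electrons but Z(Mg)=12 > Z(Na)=11, so Mg2+ should be the smaller of the two. No other neighbouring pair contradicts the periodic trends, so Na+ is the ion listed too early.

Na+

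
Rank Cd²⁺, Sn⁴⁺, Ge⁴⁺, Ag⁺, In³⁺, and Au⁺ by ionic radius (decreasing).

Au⁺ > Ag⁺ > Cd²⁺ > In³⁺ > Sn⁴⁺ > Ge⁴⁺

First list Z and electron count for each: Ge⁴⁺ (Z=32, 28 e⁻), Sn⁴⁺ (Z=50, 46 e⁻), In³⁺ (Z=49, 46 e⁻), Cd²⁺ (Z=48, 46 e⁻), Ag⁺ (Z=47, 46 e⁻), Au⁺ (Z=79, 78 e⁻). Ge⁴⁺ < Sn⁴⁺ (same group, period 4 vs 5); Sn⁴⁺ < In³⁺ (both 46 e⁻, Z=50>49); In³⁺ < Cd²⁺ (isoelectronic, higher Z=49 is smaller); Cd²⁺ < Ag⁺ (both 46 e⁻, Z=48>47); Ag⁺ < Au⁺ (same group, 1 shell fewer).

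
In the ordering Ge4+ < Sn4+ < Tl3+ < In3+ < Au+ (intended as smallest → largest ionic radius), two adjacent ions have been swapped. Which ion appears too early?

Compare adjacent ions: same group and charge — period 5 sits above period 6, so In3+ is smaller — yet in this increasing list Tl3+ sits before In3+. Nothing else is reversed, so Tl3+ should move one place to the right.

Tl3+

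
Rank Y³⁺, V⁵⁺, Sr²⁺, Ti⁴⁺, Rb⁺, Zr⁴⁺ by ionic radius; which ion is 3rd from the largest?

Y³⁺

Work out protons and electrons: V⁵⁺ (Z=23, 18 e⁻), Ti⁴⁺ (Z=22, 18 e⁻), Zr⁴⁺ (Z=40, 36 e⁻), Y³⁺ (Z=39, 36 e⁻), Sr²⁺ (Z=38, 36 e⁻), Rb⁺ (Z=37, 36 e⁻). V⁵⁺ < Ti⁴⁺ (isoelectronic, higher Z=23 is smaller); Ti⁴⁺ < Zr⁴⁺ (same group, 1 shell fewer); Zr⁴⁺ < Y³⁺ (isoelectronic, higher Z=40 is smaller); Y³⁺ < Sr²⁺ (both 36 e⁻, Z=39>38); Sr²⁺ < Rb⁺ (isoelectronic, higher Z=38 is smaller).
Full ascending order: V⁵⁺ < Ti⁴⁺ < Zr⁴⁺ < Y³⁺ < Sr²⁺ < Rb⁺. Counting from the largest, position 3 is Y³⁺.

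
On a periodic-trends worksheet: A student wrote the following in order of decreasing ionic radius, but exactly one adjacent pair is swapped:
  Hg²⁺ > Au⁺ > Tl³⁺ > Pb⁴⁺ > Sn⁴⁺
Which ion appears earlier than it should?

Hg²⁺

Scanning neighbour by neighbour, only Hg²⁺/Au⁺ violates a trend: both have 78 electrons but Z(Hg)=80 > Z(Au)=79, so Hg²⁺ should be the smaller of the two. That makes Hg²⁺ the one sitting a position early relative to where it belongs.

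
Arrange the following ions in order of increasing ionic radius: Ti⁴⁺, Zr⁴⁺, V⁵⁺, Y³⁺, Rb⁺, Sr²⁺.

Work out protons and electrons: V⁵⁺ has 18 e⁻ (Z=23), Ti⁴⁺ has 18 e⁻ (Z=22), Zr⁴⁺ has 36 e⁻ (Z=40), Y³⁺ has 36 e⁻ (Z=39), Sr²⁺ has 36 e⁻ (Z=38), Rb⁺ has 36 e⁻ (Z=37). V⁵⁺ < Ti⁴⁺ (both 18 e⁻, Z=23>22); Ti⁴⁺ < Zr⁴⁺ (same group, period 4 vs 5); Zr⁴⁺ < Y³⁺ (both 36 e⁻, Z=40>39); Y³⁺ < Sr²⁺ (isoelectronic, higher Z=39 is smaller); Sr²⁺ < Rb⁺ (isoelectronic, higher Z=38 is smaller).

V⁵⁺ < Ti⁴⁺ < Zr⁴⁺ < Y³⁺ < Sr²⁺ < Rb⁺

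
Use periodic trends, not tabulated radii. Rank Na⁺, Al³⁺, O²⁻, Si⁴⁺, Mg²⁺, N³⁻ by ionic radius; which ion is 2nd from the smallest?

Al³⁺

Each ion has 10 electrons. The ranking follows nuclear charge in reverse — greater Z gives a smaller radius. Si⁴⁺ (Z=14), Al³⁺ (Z=13), Mg²⁺ (Z=12), Na⁺ (Z=11), O²⁻ (Z=8), N³⁻ (Z=7).
So the order is Si⁴⁺ < Al³⁺ < Mg²⁺ < Na⁺ < O²⁻ < N³⁻; the 2nd-smallest ion is Al³⁺.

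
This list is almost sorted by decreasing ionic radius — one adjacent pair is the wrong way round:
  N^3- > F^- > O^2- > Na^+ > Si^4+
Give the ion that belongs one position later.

F^-

Scanning neighbour by neighbour, only F^-/O^2- violates a trend: F^- and O^2- share 10 electrons; the higher nuclear charge on F (Z=9) contracts it more, so F^- < O^2-. That makes F^- the one sitting a position early relative to where it belongs.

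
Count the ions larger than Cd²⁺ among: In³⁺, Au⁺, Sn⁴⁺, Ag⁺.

Electron counts and nuclear charges: Sn⁴⁺: 46 e⁻, Z=50, In³⁺: 46 e⁻, Z=49, Cd²⁺: 46 e⁻, Z=48, Ag⁺: 46 e⁻, Z=47, Au⁺: 78 e⁻, Z=79. Sn⁴⁺ < In³⁺ (both 46 e⁻, Z=50>49); In³⁺ < Cd²⁺ (isoelectronic, higher Z=49 is smaller); Cd²⁺ < Ag⁺ (both 46 e⁻, Z=48>47); Ag⁺ < Au⁺ (same group, 1 shell fewer).
Overall: Sn⁴⁺ < In³⁺ < Cd²⁺ < Ag⁺ < Au⁺. Cd²⁺ has 2 below it and 2 above. That's 2.

2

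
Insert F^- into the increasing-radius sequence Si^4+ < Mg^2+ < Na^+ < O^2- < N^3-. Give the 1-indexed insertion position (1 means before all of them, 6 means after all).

4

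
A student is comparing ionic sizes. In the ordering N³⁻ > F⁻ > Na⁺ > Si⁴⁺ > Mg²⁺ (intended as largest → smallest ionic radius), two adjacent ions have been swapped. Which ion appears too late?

Check each adjacent pair. Si⁴⁺ and Mg²⁺ are reversed: they are isoelectronic (10 e⁻) and Si has more protons than Mg (14 vs 12), making Si⁴⁺ smaller. No other neighbouring pair contradicts the periodic trends, so Mg²⁺ is the ion listed too late.

Mg²⁺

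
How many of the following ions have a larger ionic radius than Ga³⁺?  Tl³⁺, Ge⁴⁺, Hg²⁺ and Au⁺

3

Electron counts and nuclear charges: Ge⁴⁺: 28 e⁻, Z=32, Ga³⁺: 28 e⁻, Z=31, Tl³⁺: 78 e⁻, Z=81, Hg²⁺: 78 e⁻, Z=80, Au⁺: 78 e⁻, Z=79. Ge⁴⁺ < Ga³⁺ (both 28 e⁻, Z=32>31); Ga³⁺ < Tl³⁺ (same group, period 4 vs 6); Tl³⁺ < Hg²⁺ (both 78 e⁻, Z=81>80); Hg²⁺ < Au⁺ (both 78 e⁻, Z=80>79).
Relative to Ga³⁺, the ions that are larger are Tl³⁺, Hg²⁺, Au⁺. So 3 are larger.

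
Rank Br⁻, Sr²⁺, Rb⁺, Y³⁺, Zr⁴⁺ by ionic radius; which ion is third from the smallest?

Sr²⁺

All of these have 36 electrons (isoelectronic). With the same electron cloud, the ion with the most protons pulls it in tightest. Nuclear charges: Zr⁴⁺ (Z=40), Y³⁺ (Z=39), Sr²⁺ (Z=38), Rb⁺ (Z=37), Br⁻ (Z=35). Highest Z is smallest.
So the order is Zr⁴⁺ < Y³⁺ < Sr²⁺ < Rb⁺ < Br⁻; the 3rd-smallest ion is Sr²⁺.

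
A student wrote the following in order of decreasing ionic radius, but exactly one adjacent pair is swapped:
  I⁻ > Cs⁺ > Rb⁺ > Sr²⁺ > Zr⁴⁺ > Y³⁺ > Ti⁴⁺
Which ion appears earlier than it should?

Zr⁴⁺

Check each adjacent pair. Zr⁴⁺ and Y³⁺ are reversed: Zr⁴⁺ and Y³⁺ share 36 electrons; the higher nuclear charge on Zr (Z=40) contracts it more, so Zr⁴⁺ < Y³⁺. No other neighbouring pair contradicts the periodic trends, so Zr⁴⁺ is the ion listed too early.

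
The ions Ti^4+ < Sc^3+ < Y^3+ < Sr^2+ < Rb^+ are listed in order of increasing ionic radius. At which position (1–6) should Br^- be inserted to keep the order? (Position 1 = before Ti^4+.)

First list Z and electron count for each: Ti^4+: 18 e⁻, Z=22, Sc^3+: 18 e⁻, Z=21, Y^3+: 36 e⁻, Z=39, Sr^2+: 36 e⁻, Z=38, Rb^+: 36 e⁻, Z=37, Br^-: 36 e⁻, Z=35. Ti^4+ < Sc^3+ (both 18 e⁻, Z=22>21); Sc^3+ < Y^3+ (same group, period 4 vs 5); Y^3+ < Sr^2+ (isoelectronic, higher Z=39 is smaller); Sr^2+ < Rb^+ (isoelectronic, higher Z=38 is smaller); Rb^+ < Br^- (both 36 e⁻, Z=37>35).
The complete sequence is Ti^4+ < Sc^3+ < Y^3+ < Sr^2+ < Rb^+ < Br^-. Br^- sits at position 6.

6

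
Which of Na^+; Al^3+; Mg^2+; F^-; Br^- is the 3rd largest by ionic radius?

Na^+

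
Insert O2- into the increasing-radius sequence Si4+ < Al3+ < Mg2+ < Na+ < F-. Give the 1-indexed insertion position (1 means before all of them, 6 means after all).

Isoelectronic series (10 e⁻ each). Size is set by nuclear charge: more protons means a smaller ion. Si4+ (Z=14), Al3+ (Z=13), Mg2+ (Z=12), Na+ (Z=11), F- (Z=9), O2- (Z=8).
With O2- included the full order is Si4+ < Al3+ < Mg2+ < Na+ < F- < O2-, so it takes position 6.

6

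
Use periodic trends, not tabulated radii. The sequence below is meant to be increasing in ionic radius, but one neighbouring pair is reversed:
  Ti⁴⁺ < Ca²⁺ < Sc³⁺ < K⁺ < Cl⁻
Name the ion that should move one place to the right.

Ca²⁺

The pair Ca²⁺, Sc³⁺ is the wrong way round — Sc³⁺ and Ca²⁺ share 18 electrons; the higher nuclear charge on Sc (Z=21) contracts it more, so Sc³⁺ < Ca²⁺. All other adjacent pairs agree with periodic trends, so Ca²⁺ is the misplaced ion.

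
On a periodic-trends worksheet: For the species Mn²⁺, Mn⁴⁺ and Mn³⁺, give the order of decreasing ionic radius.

Same element, different charge: the more highly charged cation has fewer electrons and a greater effective nuclear charge per electron, making Mn⁴⁺ the smallest.

Mn²⁺ > Mn³⁺ > Mn⁴⁺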